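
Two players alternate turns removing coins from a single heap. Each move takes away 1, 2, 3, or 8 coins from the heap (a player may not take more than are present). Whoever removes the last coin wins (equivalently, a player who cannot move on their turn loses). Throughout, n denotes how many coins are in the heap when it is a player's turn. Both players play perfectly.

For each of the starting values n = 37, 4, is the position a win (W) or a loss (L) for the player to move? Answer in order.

37: W, 4: L

Work bottom-up. With no move the player to move loses. Otherwise the position is W if at least one move leads to an L position for the opponent, and L if every move leads to a W.
n=0: no move → L
n=1: →0(L), so W
n=2: →0(L), so W
n=3: →0(L), so W
n=4: →3(W), 2(W), 1(W) — all W, so L
n=5: →4(L), so W
n=6: →4(L), so W
n=7: →4(L), so W
n=8: →0(L), so W
n=9: →8(W), 7(W), 6(W), 1(W) — all W, so L
n=10: →9(L), so W
n=11: →9(L), so W
n=12: →9(L), so W
n=13: →12(W), 11(W), 10(W), 5(W) — all W, so L
n=14: →13(L), so W
n=15: →13(L), so W
n=16: →13(L), so W
n=17: →9(L), so W
n=18: →17(W), 16(W), 15(W), 10(W) — all W, so L
n=19: →18(L), so W
n=20: →18(L), so W
n=21: →18(L), so W
n=22: →21(W), 20(W), 19(W), 14(W) — all W, so L
n=23: →22(L), so W
n=24: →22(L), so W
n=25: →22(L), so W
n=26: →18(L), so W
n=27: →26(W), 25(W), 24(W), 19(W) — all W, so L
n=28: →27(L), so W
n=29: →27(L), so W
n=30: →27(L), so W
n=31: →30(W), 29(W), 28(W), 23(W) — all W, so L
n=32: →31(L), so W
n=33: →31(L), so W
n=34: →31(L), so W
n=35: →27(L), so W
n=36: →35(W), 34(W), 33(W), 28(W) — all W, so L
n=37: →36(L), so W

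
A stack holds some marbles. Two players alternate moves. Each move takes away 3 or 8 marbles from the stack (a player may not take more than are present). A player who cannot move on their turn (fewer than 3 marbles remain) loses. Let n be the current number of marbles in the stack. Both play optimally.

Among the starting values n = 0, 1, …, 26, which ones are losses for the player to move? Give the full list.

Classify positions by backward induction: terminal positions (no move available) are L. From any other position, the mover wins iff some move reaches an L.
n=0: no move → L
n=1: no move → L
n=2: no move → L
n=3: can move to 0, which is L ⇒ W
n=4: can move to 1, which is L ⇒ W
n=5: can move to 2, which is L ⇒ W
n=6: the only move is to 3(W), a W ⇒ L
n=7: the only move is to 4(W), a W ⇒ L
n=8: can move to 0, which is L ⇒ W
n=9: can move to 6, which is L ⇒ W
n=10: can move to 7, which is L ⇒ W
n=11: moves to 8(W), 3(W); every one is W ⇒ L
n=12: moves to 9(W), 4(W); every one is W ⇒ L
n=13: moves to 10(W), 5(W); every one is W ⇒ L
n=14: can move to 11, which is L ⇒ W
n=15: can move to 12, which is L ⇒ W
n=16: can move to 13, which is L ⇒ W
n=17: moves to 14(W), 9(W); every one is W ⇒ L
n=18: moves to 15(W), 10(W); every one is W ⇒ L
n=19: can move to 11, which is L ⇒ W
n=20: can move to 17, which is L ⇒ W
n=21: can move to 18, which is L ⇒ W
n=22: moves to 19(W), 14(W); every one is W ⇒ L
n=23: moves to 20(W), 15(W); every one is W ⇒ L
n=24: moves to 21(W), 16(W); every one is W ⇒ L
n=25: can move to 22, which is L ⇒ W
n=26: can move to 23, which is L ⇒ W
The losing starting values of n are exactly the entries labelled L in this table (13 of them).

0, 1, 2, 6, 7, 11, 12, 13, 17, 18, 22, 23, 24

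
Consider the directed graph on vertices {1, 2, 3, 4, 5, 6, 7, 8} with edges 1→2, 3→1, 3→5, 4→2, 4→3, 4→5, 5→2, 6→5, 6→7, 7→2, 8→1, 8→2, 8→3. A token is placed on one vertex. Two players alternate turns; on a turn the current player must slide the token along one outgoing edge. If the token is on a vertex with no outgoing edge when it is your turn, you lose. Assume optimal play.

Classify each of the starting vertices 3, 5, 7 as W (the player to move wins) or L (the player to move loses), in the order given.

3: L, 5: W, 7: W

Work bottom-up. With no move the player to move loses. Otherwise the position is W if at least one move leads to an L position for the opponent, and L if every move leads to a W.
Every edge goes from a vertex to one that appears earlier in the order 2, 7, 1, 5, 3, 6, 4, 8, so processing vertices in that order labels each vertex after all of its successors.
2: no outgoing edge → L
7: reaches L-position 2 → W
1: reaches L-position 2 → W
5: reaches L-position 2 → W
3: only reaches 5(W), 1(W), all W → L
6: only reaches 5(W), 7(W), all W → L
4: reaches L-position 3 → W
8: reaches L-position 3 → W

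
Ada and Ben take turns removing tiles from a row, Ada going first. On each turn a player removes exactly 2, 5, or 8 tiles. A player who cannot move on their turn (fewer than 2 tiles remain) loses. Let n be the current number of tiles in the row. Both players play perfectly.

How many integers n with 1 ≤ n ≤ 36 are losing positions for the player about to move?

Work bottom-up. With no move the player to move loses. Otherwise the position is W if at least one move leads to an L position for the opponent, and L if every move leads to a W.
n=0: no move → L
n=1: no move → L
n=2: →0(L), so W
n=3: →1(L), so W
n=4: →2(W) only, which is W, so L
n=5: →0(L), so W
n=6: →4(L), so W
n=7: →5(W), 2(W) — all W, so L
n=8: →0(L), so W
n=9: →7(L), so W
n=10: →8(W), 5(W), 2(W) — all W, so L
n=11: →9(W), 6(W), 3(W) — all W, so L
n=12: →10(L), so W
n=13: →11(L), so W
n=14: →12(W), 9(W), 6(W) — all W, so L
n=15: →10(L), so W
n=16: →14(L), so W
n=17: →15(W), 12(W), 9(W) — all W, so L
n=18: →10(L), so W
n=19: →17(L), so W
n=20: →18(W), 15(W), 12(W) — all W, so L
n=21: →19(W), 16(W), 13(W) — all W, so L
n=22: →20(L), so W
n=23: →21(L), so W
n=24: →22(W), 19(W), 16(W) — all W, so L
n=25: →20(L), so W
n=26: →24(L), so W
n=27: →25(W), 22(W), 19(W) — all W, so L
n=28: →20(L), so W
n=29: →27(L), so W
n=30: →28(W), 25(W), 22(W) — all W, so L
n=31: →29(W), 26(W), 23(W) — all W, so L
n=32: →30(L), so W
n=33: →31(L), so W
n=34: →32(W), 29(W), 26(W) — all W, so L
n=35: →30(L), so W
n=36: →34(L), so W
L entries with 1 ≤ n ≤ 36 (n=0 is outside the asked range and is not counted): n = 1, 4, 7, 10, 11, 14, 17, 20, 21, 24, 27, 30, 31, 34; that makes 14.

14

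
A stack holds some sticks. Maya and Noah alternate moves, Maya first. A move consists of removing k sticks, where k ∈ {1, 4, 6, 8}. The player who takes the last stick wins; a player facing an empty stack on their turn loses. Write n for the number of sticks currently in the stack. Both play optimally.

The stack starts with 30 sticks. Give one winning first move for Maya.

Remove 1, leaving 29.

Compute win/loss labels from the base case upward. A position with no move is L. Any other position is W if it can reach an L in one move, else L.
n=0: no move → L
n=1: reaches L-position 0 → W
n=2: only reaches 1(W), which is W → L
n=3: reaches L-position 2 → W
n=4: reaches L-position 0 → W
n=5: only reaches 4(W), 1(W), all W → L
n=6: reaches L-position 5 → W
n=7: only reaches 6(W), 3(W), 1(W), all W → L
n=8: reaches L-position 7 → W
n=9: reaches L-position 5 → W
n=10: reaches L-position 2 → W
n=11: reaches L-position 7 → W
n=12: only reaches 11(W), 8(W), 6(W), 4(W), all W → L
n=13: reaches L-position 12 → W
n=14: only reaches 13(W), 10(W), 8(W), 6(W), all W → L
n=15: reaches L-position 14 → W
n=16: reaches L-position 12 → W
n=17: only reaches 16(W), 13(W), 11(W), 9(W), all W → L
n=18: reaches L-position 17 → W
n=19: only reaches 18(W), 15(W), 13(W), 11(W), all W → L
n=20: reaches L-position 19 → W
n=21: reaches L-position 17 → W
n=22: reaches L-position 14 → W
n=23: reaches L-position 19 → W
n=24: only reaches 23(W), 20(W), 18(W), 16(W), all W → L
n=25: reaches L-position 24 → W
n=26: only reaches 25(W), 22(W), 20(W), 18(W), all W → L
n=27: reaches L-position 26 → W
n=28: reaches L-position 24 → W
n=29: only reaches 28(W), 25(W), 23(W), 21(W), all W → L
n=30: reaches L-position 29 → W
From 30, the L positions reachable in one move are: 29, 26, 24. Any move reaching one of these is winning.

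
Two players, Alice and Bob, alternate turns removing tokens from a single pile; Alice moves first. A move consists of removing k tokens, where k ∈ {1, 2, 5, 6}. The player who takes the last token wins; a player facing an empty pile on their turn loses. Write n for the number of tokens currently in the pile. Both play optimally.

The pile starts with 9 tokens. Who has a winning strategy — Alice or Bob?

Work bottom-up. With no move the player to move loses. Otherwise the position is W if at least one move leads to an L position for the opponent, and L if every move leads to a W.
n=0: no move → L
n=1: can move to 0, which is L ⇒ W
n=2: can move to 0, which is L ⇒ W
n=3: moves to 2(W), 1(W); every one is W ⇒ L
n=4: can move to 3, which is L ⇒ W
n=5: can move to 3, which is L ⇒ W
n=6: can move to 0, which is L ⇒ W
n=7: moves to 6(W), 5(W), 2(W), 1(W); every one is W ⇒ L
n=8: can move to 7, which is L ⇒ W
n=9: can move to 7, which is L ⇒ W
The starting position 9 is W: Alice should remove 2, leaving 7, handing over an L position.

Alice wins.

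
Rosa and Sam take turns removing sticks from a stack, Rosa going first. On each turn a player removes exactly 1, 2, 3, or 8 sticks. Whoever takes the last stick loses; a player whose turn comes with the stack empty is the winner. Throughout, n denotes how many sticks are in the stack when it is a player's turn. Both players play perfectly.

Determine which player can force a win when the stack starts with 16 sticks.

Rosa wins.

Work bottom-up. With no move the player to move wins. Otherwise the position is W if at least one move leads to an L position for the opponent, and L if every move leads to a W.
n=0: no move; the opponent has just taken the last stick and therefore loses → W
n=1: →0(W) only, which is W, so L
n=2: →1(L), so W
n=3: →1(L), so W
n=4: →1(L), so W
n=5: →4(W), 3(W), 2(W) — all W, so L
n=6: →5(L), so W
n=7: →5(L), so W
n=8: →5(L), so W
n=9: →1(L), so W
n=10: →9(W), 8(W), 7(W), 2(W) — all W, so L
n=11: →10(L), so W
n=12: →10(L), so W
n=13: →10(L), so W
n=14: →13(W), 12(W), 11(W), 6(W) — all W, so L
n=15: →14(L), so W
n=16: →14(L), so W
From 16 Rosa can remove 2, leaving 14, reaching an L position.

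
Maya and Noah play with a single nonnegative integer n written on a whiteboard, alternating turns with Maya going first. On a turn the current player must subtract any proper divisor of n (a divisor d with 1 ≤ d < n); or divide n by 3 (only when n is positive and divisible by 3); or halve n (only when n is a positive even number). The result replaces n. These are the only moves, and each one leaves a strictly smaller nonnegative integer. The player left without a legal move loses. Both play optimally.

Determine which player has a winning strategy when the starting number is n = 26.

Work bottom-up. With no move the player to move loses. Otherwise the position is W if at least one move leads to an L position for the opponent, and L if every move leads to a W.
n=0: no move → L
n=1: no move → L
n=2: reaches L-position 1 → W
n=3: reaches L-position 1 → W
n=4: only reaches 2(W), 3(W), all W → L
n=5: reaches L-position 4 → W
n=6: reaches L-position 4 → W
n=7: only reaches 6(W), which is W → L
n=8: reaches L-position 4 → W
n=9: only reaches 3(W), 6(W), 8(W), all W → L
n=10: reaches L-position 9 → W
n=11: only reaches 10(W), which is W → L
n=12: reaches L-position 4 → W
n=13: only reaches 12(W), which is W → L
n=14: reaches L-position 7 → W
n=15: only reaches 5(W), 10(W), 12(W), 14(W), all W → L
n=16: reaches L-position 15 → W
n=17: only reaches 16(W), which is W → L
n=18: reaches L-position 9 → W
n=19: only reaches 18(W), which is W → L
n=20: reaches L-position 15 → W
n=21: reaches L-position 7 → W
n=22: reaches L-position 11 → W
n=23: only reaches 22(W), which is W → L
n=24: reaches L-position 23 → W
n=25: only reaches 20(W), 24(W), all W → L
n=26: reaches L-position 13 → W
From 26 Maya can move to 13, reaching an L position.

Maya wins.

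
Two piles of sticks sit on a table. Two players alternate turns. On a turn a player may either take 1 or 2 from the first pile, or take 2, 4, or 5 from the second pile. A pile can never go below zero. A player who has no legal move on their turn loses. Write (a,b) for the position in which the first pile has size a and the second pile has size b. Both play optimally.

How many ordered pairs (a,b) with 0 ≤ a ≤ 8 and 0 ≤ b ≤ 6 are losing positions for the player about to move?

18

Use the standard recursion: the mover loses at a terminal position; elsewhere, the mover wins exactly when some move hands the opponent an L position.
Every move lowers a or b (never raises either), so fill the grid row by row in increasing a, and left to right within a row: each cell's successors are then already labelled.
      b=0  b=1  b=2  b=3  b=4  b=5  b=6
a=0:    L    L    W    W    W    W    W
a=1:    W    W    L    L    W    W    W
a=2:    W    W    W    W    L    L    W
a=3:    L    L    W    W    W    W    W
a=4:    W    W    L    L    W    W    W
a=5:    W    W    W    W    L    L    W
a=6:    L    L    W    W    W    W    W
a=7:    W    W    L    L    W    W    W
a=8:    W    W    W    W    L    L    W
Cells with no legal move (terminal, hence L): (0,0), (0,1).
The remaining L cells, each justified by listing all of its moves:
(1,2): →(0,2)(W), (1,0)(W) — all W, so L
(1,3): →(0,3)(W), (1,1)(W) — all W, so L
(2,4): →(1,4)(W), (0,4)(W), (2,2)(W), (2,0)(W) — all W, so L
(2,5): →(1,5)(W), (0,5)(W), (2,3)(W), (2,1)(W), (2,0)(W) — all W, so L
(3,0): →(2,0)(W), (1,0)(W) — all W, so L
(3,1): →(2,1)(W), (1,1)(W) — all W, so L
(4,2): →(3,2)(W), (2,2)(W), (4,0)(W) — all W, so L
(4,3): →(3,3)(W), (2,3)(W), (4,1)(W) — all W, so L
(5,4): →(4,4)(W), (3,4)(W), (5,2)(W), (5,0)(W) — all W, so L
(5,5): →(4,5)(W), (3,5)(W), (5,3)(W), (5,1)(W), (5,0)(W) — all W, so L
(6,0): →(5,0)(W), (4,0)(W) — all W, so L
(6,1): →(5,1)(W), (4,1)(W) — all W, so L
(7,2): →(6,2)(W), (5,2)(W), (7,0)(W) — all W, so L
(7,3): →(6,3)(W), (5,3)(W), (7,1)(W) — all W, so L
(8,4): →(7,4)(W), (6,4)(W), (8,2)(W), (8,0)(W) — all W, so L
(8,5): →(7,5)(W), (6,5)(W), (8,3)(W), (8,1)(W), (8,0)(W) — all W, so L
Every other cell has at least one move into one of the L cells above, so it is W.
L cells per row: a=0: 2, a=1: 2, a=2: 2, a=3: 2, a=4: 2, a=5: 2, a=6: 2, a=7: 2, a=8: 2; total 18.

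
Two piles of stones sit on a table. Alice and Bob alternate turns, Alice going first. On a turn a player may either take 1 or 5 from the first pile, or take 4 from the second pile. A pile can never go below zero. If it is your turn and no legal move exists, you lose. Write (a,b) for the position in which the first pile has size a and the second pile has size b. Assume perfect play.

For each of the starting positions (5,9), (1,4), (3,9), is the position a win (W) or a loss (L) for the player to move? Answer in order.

Compute win/loss labels from the base case upward. A position with no move is L. Any other position is W if it can reach an L in one move, else L.
No move ever increases a pile, so every position that can arise here has a ≤ 5 and b ≤ 9; it is enough to label the cells with 0 ≤ a ≤ 5 and 0 ≤ b ≤ 9.
Every move lowers a or b (never raises either), so fill the grid row by row in increasing a, and left to right within a row: each cell's successors are then already labelled.
      b=0  b=1  b=2  b=3  b=4  b=5  b=6  b=7  b=8  b=9
a=0:    L    L    L    L    W    W    W    W    L    L
a=1:    W    W    W    W    L    L    L    L    W    W
a=2:    L    L    L    L    W    W    W    W    L    L
a=3:    W    W    W    W    L    L    L    L    W    W
a=4:    L    L    L    L    W    W    W    W    L    L
a=5:    W    W    W    W    L    L    L    L    W    W
Cells with no legal move (terminal, hence L): (0,0), (0,1), (0,2), (0,3).
The remaining L cells, each justified by listing all of its moves:
(0,8): →(0,4)(W) only, which is W, so L
(0,9): →(0,5)(W) only, which is W, so L
(1,4): →(0,4)(W), (1,0)(W) — all W, so L
(1,5): →(0,5)(W), (1,1)(W) — all W, so L
(1,6): →(0,6)(W), (1,2)(W) — all W, so L
(1,7): →(0,7)(W), (1,3)(W) — all W, so L
(2,0): →(1,0)(W) only, which is W, so L
(2,1): →(1,1)(W) only, which is W, so L
(2,2): →(1,2)(W) only, which is W, so L
(2,3): →(1,3)(W) only, which is W, so L
(2,8): →(1,8)(W), (2,4)(W) — all W, so L
(2,9): →(1,9)(W), (2,5)(W) — all W, so L
(3,4): →(2,4)(W), (3,0)(W) — all W, so L
(3,5): →(2,5)(W), (3,1)(W) — all W, so L
(3,6): →(2,6)(W), (3,2)(W) — all W, so L
(3,7): →(2,7)(W), (3,3)(W) — all W, so L
(4,0): →(3,0)(W) only, which is W, so L
(4,1): →(3,1)(W) only, which is W, so L
(4,2): →(3,2)(W) only, which is W, so L
(4,3): →(3,3)(W) only, which is W, so L
(4,8): →(3,8)(W), (4,4)(W) — all W, so L
(4,9): →(3,9)(W), (4,5)(W) — all W, so L
(5,4): →(4,4)(W), (0,4)(W), (5,0)(W) — all W, so L
(5,5): →(4,5)(W), (0,5)(W), (5,1)(W) — all W, so L
(5,6): →(4,6)(W), (0,6)(W), (5,2)(W) — all W, so L
(5,7): →(4,7)(W), (0,7)(W), (5,3)(W) — all W, so L
Every other cell has at least one move into one of the L cells above, so it is W.
(5,9): the move to (4,9) reaches an L cell, so W
(1,4): one of the L cells justified above, so L
(3,9): the move to (2,9) reaches an L cell, so W

(5,9): W, (1,4): L, (3,9): W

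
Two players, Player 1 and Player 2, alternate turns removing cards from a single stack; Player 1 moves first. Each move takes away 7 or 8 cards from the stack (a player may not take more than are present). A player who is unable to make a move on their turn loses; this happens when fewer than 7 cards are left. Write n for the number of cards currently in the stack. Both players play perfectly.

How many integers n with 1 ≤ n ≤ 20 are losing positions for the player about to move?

Work bottom-up. With no move the player to move loses. Otherwise the position is W if at least one move leads to an L position for the opponent, and L if every move leads to a W.
n=0: no move → L
n=1: no move → L
n=2: no move → L
n=3: no move → L
n=4: no move → L
n=5: no move → L
n=6: no move → L
n=7: can move to 0, which is L ⇒ W
n=8: can move to 1, which is L ⇒ W
n=9: can move to 2, which is L ⇒ W
n=10: can move to 3, which is L ⇒ W
n=11: can move to 4, which is L ⇒ W
n=12: can move to 5, which is L ⇒ W
n=13: can move to 6, which is L ⇒ W
n=14: can move to 6, which is L ⇒ W
n=15: moves to 8(W), 7(W); every one is W ⇒ L
n=16: moves to 9(W), 8(W); every one is W ⇒ L
n=17: moves to 10(W), 9(W); every one is W ⇒ L
n=18: moves to 11(W), 10(W); every one is W ⇒ L
n=19: moves to 12(W), 11(W); every one is W ⇒ L
n=20: moves to 13(W), 12(W); every one is W ⇒ L
L entries with 1 ≤ n ≤ 20 (n=0 is outside the asked range and is not counted): n = 1, 2, 3, 4, 5, 6, 15, 16, 17, 18, 19, 20; that makes 12.

12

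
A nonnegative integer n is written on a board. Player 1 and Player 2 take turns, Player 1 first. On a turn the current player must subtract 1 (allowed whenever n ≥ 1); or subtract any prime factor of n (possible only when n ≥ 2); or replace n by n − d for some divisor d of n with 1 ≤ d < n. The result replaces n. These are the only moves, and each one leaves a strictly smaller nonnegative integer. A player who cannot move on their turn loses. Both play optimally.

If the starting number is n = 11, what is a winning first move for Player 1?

Classify positions by backward induction: terminal positions (no move available) are L. From any other position, the mover wins iff some move reaches an L.
n=0: no move → L
n=1: →0(L), so W
n=2: →0(L), so W
n=3: →0(L), so W
n=4: →2(W), 3(W) — all W, so L
n=5: →0(L), so W
n=6: →4(L), so W
n=7: →0(L), so W
n=8: →4(L), so W
n=9: →6(W), 8(W) — all W, so L
n=10: →9(L), so W
n=11: →0(L), so W
From 11, the L positions reachable in one move are: 0.

Move to 0.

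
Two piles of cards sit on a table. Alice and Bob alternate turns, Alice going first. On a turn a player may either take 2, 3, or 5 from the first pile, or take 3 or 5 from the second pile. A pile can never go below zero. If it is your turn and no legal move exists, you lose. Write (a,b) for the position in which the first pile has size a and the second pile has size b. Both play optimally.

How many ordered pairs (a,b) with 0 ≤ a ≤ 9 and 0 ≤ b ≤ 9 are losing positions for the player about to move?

Build the W/L table. Terminal = L. A non-terminal position is W if it has a move to some L; otherwise it is L.
Every move lowers a or b (never raises either), so fill the grid row by row in increasing a, and left to right within a row: each cell's successors are then already labelled.
      b=0  b=1  b=2  b=3  b=4  b=5  b=6  b=7  b=8  b=9
a=0:    L    L    L    W    W    W    W    W    L    L
a=1:    L    L    L    W    W    W    W    W    L    L
a=2:    W    W    W    L    L    L    W    W    W    W
a=3:    W    W    W    L    L    L    W    W    W    W
a=4:    W    W    W    W    W    W    L    L    W    W
a=5:    W    W    W    W    W    W    L    L    W    W
a=6:    W    W    W    W    W    W    W    W    W    W
a=7:    L    L    L    W    W    W    W    W    L    L
a=8:    L    L    L    W    W    W    W    W    L    L
a=9:    W    W    W    L    L    L    W    W    W    W
Cells with no legal move (terminal, hence L): (0,0), (0,1), (0,2), (1,0), (1,1), (1,2).
The remaining L cells, each justified by listing all of its moves:
(0,8): moves to (0,5)(W), (0,3)(W); every one is W ⇒ L
(0,9): moves to (0,6)(W), (0,4)(W); every one is W ⇒ L
(1,8): moves to (1,5)(W), (1,3)(W); every one is W ⇒ L
(1,9): moves to (1,6)(W), (1,4)(W); every one is W ⇒ L
(2,3): moves to (0,3)(W), (2,0)(W); every one is W ⇒ L
(2,4): moves to (0,4)(W), (2,1)(W); every one is W ⇒ L
(2,5): moves to (0,5)(W), (2,2)(W), (2,0)(W); every one is W ⇒ L
(3,3): moves to (1,3)(W), (0,3)(W), (3,0)(W); every one is W ⇒ L
(3,4): moves to (1,4)(W), (0,4)(W), (3,1)(W); every one is W ⇒ L
(3,5): moves to (1,5)(W), (0,5)(W), (3,2)(W), (3,0)(W); every one is W ⇒ L
(4,6): moves to (2,6)(W), (1,6)(W), (4,3)(W), (4,1)(W); every one is W ⇒ L
(4,7): moves to (2,7)(W), (1,7)(W), (4,4)(W), (4,2)(W); every one is W ⇒ L
(5,6): moves to (3,6)(W), (2,6)(W), (0,6)(W), (5,3)(W), (5,1)(W); every one is W ⇒ L
(5,7): moves to (3,7)(W), (2,7)(W), (0,7)(W), (5,4)(W), (5,2)(W); every one is W ⇒ L
(7,0): moves to (5,0)(W), (4,0)(W), (2,0)(W); every one is W ⇒ L
(7,1): moves to (5,1)(W), (4,1)(W), (2,1)(W); every one is W ⇒ L
(7,2): moves to (5,2)(W), (4,2)(W), (2,2)(W); every one is W ⇒ L
(7,8): moves to (5,8)(W), (4,8)(W), (2,8)(W), (7,5)(W), (7,3)(W); every one is W ⇒ L
(7,9): moves to (5,9)(W), (4,9)(W), (2,9)(W), (7,6)(W), (7,4)(W); every one is W ⇒ L
(8,0): moves to (6,0)(W), (5,0)(W), (3,0)(W); every one is W ⇒ L
(8,1): moves to (6,1)(W), (5,1)(W), (3,1)(W); every one is W ⇒ L
(8,2): moves to (6,2)(W), (5,2)(W), (3,2)(W); every one is W ⇒ L
(8,8): moves to (6,8)(W), (5,8)(W), (3,8)(W), (8,5)(W), (8,3)(W); every one is W ⇒ L
(8,9): moves to (6,9)(W), (5,9)(W), (3,9)(W), (8,6)(W), (8,4)(W); every one is W ⇒ L
(9,3): moves to (7,3)(W), (6,3)(W), (4,3)(W), (9,0)(W); every one is W ⇒ L
(9,4): moves to (7,4)(W), (6,4)(W), (4,4)(W), (9,1)(W); every one is W ⇒ L
(9,5): moves to (7,5)(W), (6,5)(W), (4,5)(W), (9,2)(W), (9,0)(W); every one is W ⇒ L
Every other cell has at least one move into one of the L cells above, so it is W.
L cells per row: a=0: 5, a=1: 5, a=2: 3, a=3: 3, a=4: 2, a=5: 2, a=6: 0, a=7: 5, a=8: 5, a=9: 3; total 33.

33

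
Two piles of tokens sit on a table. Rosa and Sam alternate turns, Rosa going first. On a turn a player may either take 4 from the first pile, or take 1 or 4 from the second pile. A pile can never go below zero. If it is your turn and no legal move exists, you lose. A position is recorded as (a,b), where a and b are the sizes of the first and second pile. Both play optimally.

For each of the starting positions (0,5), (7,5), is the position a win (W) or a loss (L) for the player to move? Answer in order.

Classify positions by backward induction: terminal positions (no move available) are L. From any other position, the mover wins iff some move reaches an L.
No move ever increases a pile, so every position that can arise here has a ≤ 7 and b ≤ 5; it is enough to label the cells with 0 ≤ a ≤ 7 and 0 ≤ b ≤ 5.
Every move lowers a or b (never raises either), so fill the grid row by row in increasing a, and left to right within a row: each cell's successors are then already labelled.
      b=0  b=1  b=2  b=3  b=4  b=5
a=0:    L    W    L    W    W    L
a=1:    L    W    L    W    W    L
a=2:    L    W    L    W    W    L
a=3:    L    W    L    W    W    L
a=4:    W    L    W    L    W    W
a=5:    W    L    W    L    W    W
a=6:    W    L    W    L    W    W
a=7:    W    L    W    L    W    W
Cells with no legal move (terminal, hence L): (0,0), (1,0), (2,0), (3,0).
The remaining L cells, each justified by listing all of its moves:
(0,2): only reaches (0,1)(W), which is W → L
(0,5): only reaches (0,4)(W), (0,1)(W), all W → L
(1,2): only reaches (1,1)(W), which is W → L
(1,5): only reaches (1,4)(W), (1,1)(W), all W → L
(2,2): only reaches (2,1)(W), which is W → L
(2,5): only reaches (2,4)(W), (2,1)(W), all W → L
(3,2): only reaches (3,1)(W), which is W → L
(3,5): only reaches (3,4)(W), (3,1)(W), all W → L
(4,1): only reaches (0,1)(W), (4,0)(W), all W → L
(4,3): only reaches (0,3)(W), (4,2)(W), all W → L
(5,1): only reaches (1,1)(W), (5,0)(W), all W → L
(5,3): only reaches (1,3)(W), (5,2)(W), all W → L
(6,1): only reaches (2,1)(W), (6,0)(W), all W → L
(6,3): only reaches (2,3)(W), (6,2)(W), all W → L
(7,1): only reaches (3,1)(W), (7,0)(W), all W → L
(7,3): only reaches (3,3)(W), (7,2)(W), all W → L
Every other cell has at least one move into one of the L cells above, so it is W.
(0,5): one of the L cells justified above, so L
(7,5): the move to (3,5) reaches an L cell, so W

(0,5): L, (7,5): W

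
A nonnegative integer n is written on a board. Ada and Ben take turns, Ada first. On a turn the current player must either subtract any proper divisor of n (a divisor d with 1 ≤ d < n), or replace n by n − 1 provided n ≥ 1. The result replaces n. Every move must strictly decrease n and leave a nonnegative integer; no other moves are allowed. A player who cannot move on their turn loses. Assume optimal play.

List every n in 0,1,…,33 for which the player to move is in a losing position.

Label each position W (a win for the player to move) or L (a loss). A position with no legal move is L; any other position is W exactly when some move reaches an L, and L when every move reaches a W.
n=0: no move → L
n=1: →0(L), so W
n=2: →1(W) only, which is W, so L
n=3: →2(L), so W
n=4: →2(L), so W
n=5: →4(W) only, which is W, so L
n=6: →5(L), so W
n=7: →6(W) only, which is W, so L
n=8: →7(L), so W
n=9: →6(W), 8(W) — all W, so L
n=10: →5(L), so W
n=11: →10(W) only, which is W, so L
n=12: →9(L), so W
n=13: →12(W) only, which is W, so L
n=14: →7(L), so W
n=15: →10(W), 12(W), 14(W) — all W, so L
n=16: →15(L), so W
n=17: →16(W) only, which is W, so L
n=18: →9(L), so W
n=19: →18(W) only, which is W, so L
n=20: →15(L), so W
n=21: →14(W), 18(W), 20(W) — all W, so L
n=22: →11(L), so W
n=23: →22(W) only, which is W, so L
n=24: →21(L), so W
n=25: →20(W), 24(W) — all W, so L
n=26: →13(L), so W
n=27: →18(W), 24(W), 26(W) — all W, so L
n=28: →21(L), so W
n=29: →28(W) only, which is W, so L
n=30: →15(L), so W
n=31: →30(W) only, which is W, so L
n=32: →31(L), so W
n=33: →22(W), 30(W), 32(W) — all W, so L
Reading off the rows marked L gives the requested list; there are 17 such values of n.

0, 2, 5, 7, 9, 11, 13, 15, 17, 19, 21, 23, 25, 27, 29, 31, 33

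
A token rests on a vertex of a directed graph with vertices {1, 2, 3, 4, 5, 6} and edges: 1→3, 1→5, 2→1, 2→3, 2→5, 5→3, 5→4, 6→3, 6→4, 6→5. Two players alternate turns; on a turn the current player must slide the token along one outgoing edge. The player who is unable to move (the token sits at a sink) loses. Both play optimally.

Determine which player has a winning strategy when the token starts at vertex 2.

Positions with no move are L. A position that does have a move is losing for the player to move precisely when every available move leads to a winning position for the opponent. Fill in the labels:
Every edge goes from a vertex to one that appears earlier in the order 4, 3, 5, 1, 6, 2, so processing vertices in that order labels each vertex after all of its successors.
4: no outgoing edge → L
3: no outgoing edge → L
5: →3(L), so W
1: →3(L), so W
6: →3(L), so W
2: →3(L), so W
From 2 the player to move can move to 3, reaching an L position.

The first player wins.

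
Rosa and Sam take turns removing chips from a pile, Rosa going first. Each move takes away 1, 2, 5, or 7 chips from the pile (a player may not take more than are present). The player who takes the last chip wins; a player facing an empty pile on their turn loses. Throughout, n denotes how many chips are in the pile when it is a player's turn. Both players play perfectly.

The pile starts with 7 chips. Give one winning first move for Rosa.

Remove 1, leaving 6.

Positions with no move are L. A position that does have a move is losing for the player to move precisely when every available move leads to a winning position for the opponent. Fill in the labels:
n=0: no move → L
n=1: can move to 0, which is L ⇒ W
n=2: can move to 0, which is L ⇒ W
n=3: moves to 2(W), 1(W); every one is W ⇒ L
n=4: can move to 3, which is L ⇒ W
n=5: can move to 3, which is L ⇒ W
n=6: moves to 5(W), 4(W), 1(W); every one is W ⇒ L
n=7: can move to 6, which is L ⇒ W
From 7, the L positions reachable in one move are: 6, 0. Any move reaching one of these is winning.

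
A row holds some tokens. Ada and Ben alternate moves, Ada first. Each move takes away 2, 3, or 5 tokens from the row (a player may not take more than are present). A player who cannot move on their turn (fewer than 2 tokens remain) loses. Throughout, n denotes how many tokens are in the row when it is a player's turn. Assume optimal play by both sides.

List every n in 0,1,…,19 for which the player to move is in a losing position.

Work bottom-up. With no move the player to move loses. Otherwise the position is W if at least one move leads to an L position for the opponent, and L if every move leads to a W.
n=0: no move → L
n=1: no move → L
n=2: W (go to 0, an L position)
n=3: W (go to 1, an L position)
n=4: W (go to 1, an L position)
n=5: W (go to 0, an L position)
n=6: W (go to 1, an L position)
n=7: L (options 5(W), 4(W), 2(W) are all W)
n=8: L (options 6(W), 5(W), 3(W) are all W)
n=9: W (go to 7, an L position)
n=10: W (go to 8, an L position)
n=11: W (go to 8, an L position)
n=12: W (go to 7, an L position)
n=13: W (go to 8, an L position)
n=14: L (options 12(W), 11(W), 9(W) are all W)
n=15: L (options 13(W), 12(W), 10(W) are all W)
n=16: W (go to 14, an L position)
n=17: W (go to 15, an L position)
n=18: W (go to 15, an L position)
n=19: W (go to 14, an L position)
The losing starting values of n are exactly the entries labelled L in this table (6 of them).

0, 1, 7, 8, 14, 15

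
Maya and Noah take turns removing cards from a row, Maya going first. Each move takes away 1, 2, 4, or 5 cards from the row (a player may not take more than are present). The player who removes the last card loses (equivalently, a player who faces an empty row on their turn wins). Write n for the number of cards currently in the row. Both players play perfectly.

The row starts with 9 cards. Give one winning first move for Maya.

Label each position W (a win for the player to move) or L (a loss). A position with no legal move is W; any other position is W exactly when some move reaches an L, and L when every move reaches a W.
n=0: no move; the opponent has just taken the last card and therefore loses → W
n=1: →0(W) only, which is W, so L
n=2: →1(L), so W
n=3: →1(L), so W
n=4: →3(W), 2(W), 0(W) — all W, so L
n=5: →4(L), so W
n=6: →4(L), so W
n=7: →6(W), 5(W), 3(W), 2(W) — all W, so L
n=8: →7(L), so W
n=9: →7(L), so W
From 9, the L positions reachable in one move are: 7, 4. Any move reaching one of these is winning.

Remove 2, leaving 7.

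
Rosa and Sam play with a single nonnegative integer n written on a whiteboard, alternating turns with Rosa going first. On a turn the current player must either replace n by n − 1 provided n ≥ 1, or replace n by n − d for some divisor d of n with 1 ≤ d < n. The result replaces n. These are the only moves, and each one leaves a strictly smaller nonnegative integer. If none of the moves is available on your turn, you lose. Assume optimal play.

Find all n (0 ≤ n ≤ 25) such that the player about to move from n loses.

Classify positions by backward induction: terminal positions (no move available) are L. From any other position, the mover wins iff some move reaches an L.
n=0: no move → L
n=1: can move to 0, which is L ⇒ W
n=2: the only move is to 1(W), a W ⇒ L
n=3: can move to 2, which is L ⇒ W
n=4: can move to 2, which is L ⇒ W
n=5: the only move is to 4(W), a W ⇒ L
n=6: can move to 5, which is L ⇒ W
n=7: the only move is to 6(W), a W ⇒ L
n=8: can move to 7, which is L ⇒ W
n=9: moves to 6(W), 8(W); every one is W ⇒ L
n=10: can move to 5, which is L ⇒ W
n=11: the only move is to 10(W), a W ⇒ L
n=12: can move to 9, which is L ⇒ W
n=13: the only move is to 12(W), a W ⇒ L
n=14: can move to 7, which is L ⇒ W
n=15: moves to 10(W), 12(W), 14(W); every one is W ⇒ L
n=16: can move to 15, which is L ⇒ W
n=17: the only move is to 16(W), a W ⇒ L
n=18: can move to 9, which is L ⇒ W
n=19: the only move is to 18(W), a W ⇒ L
n=20: can move to 15, which is L ⇒ W
n=21: moves to 14(W), 18(W), 20(W); every one is W ⇒ L
n=22: can move to 11, which is L ⇒ W
n=23: the only move is to 22(W), a W ⇒ L
n=24: can move to 21, which is L ⇒ W
n=25: moves to 20(W), 24(W); every one is W ⇒ L
The losing starting values of n are exactly the entries labelled L in this table (13 of them).

0, 2, 5, 7, 9, 11, 13, 15, 17, 19, 21, 23, 25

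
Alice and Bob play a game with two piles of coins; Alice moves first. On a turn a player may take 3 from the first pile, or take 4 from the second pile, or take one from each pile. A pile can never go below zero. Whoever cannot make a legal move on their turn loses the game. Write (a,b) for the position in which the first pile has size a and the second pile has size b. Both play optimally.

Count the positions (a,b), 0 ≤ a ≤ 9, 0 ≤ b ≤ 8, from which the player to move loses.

40

Use the standard recursion: the mover loses at a terminal position; elsewhere, the mover wins exactly when some move hands the opponent an L position.
Every move lowers a or b (never raises either), so fill the grid row by row in increasing a, and left to right within a row: each cell's successors are then already labelled.
      b=0  b=1  b=2  b=3  b=4  b=5  b=6  b=7  b=8
a=0:    L    L    L    L    W    W    W    W    L
a=1:    L    W    W    W    W    L    L    L    L
a=2:    L    W    L    L    W    L    W    W    W
a=3:    W    W    W    W    W    L    W    L    W
a=4:    W    L    L    L    L    W    W    W    W
a=5:    W    L    W    W    W    W    L    L    L
a=6:    L    L    W    L    W    W    L    W    W
a=7:    L    W    W    W    W    L    L    W    L
a=8:    L    W    L    L    W    L    W    W    W
a=9:    W    W    L    W    W    L    W    L    L
Cells with no legal move (terminal, hence L): (0,0), (0,1), (0,2), (0,3), (1,0), (2,0).
The remaining L cells, each justified by listing all of its moves:
(0,8): →(0,4)(W) only, which is W, so L
(1,5): →(1,1)(W), (0,4)(W) — all W, so L
(1,6): →(1,2)(W), (0,5)(W) — all W, so L
(1,7): →(1,3)(W), (0,6)(W) — all W, so L
(1,8): →(1,4)(W), (0,7)(W) — all W, so L
(2,2): →(1,1)(W) only, which is W, so L
(2,3): →(1,2)(W) only, which is W, so L
(2,5): →(2,1)(W), (1,4)(W) — all W, so L
(3,5): →(0,5)(W), (3,1)(W), (2,4)(W) — all W, so L
(3,7): →(0,7)(W), (3,3)(W), (2,6)(W) — all W, so L
(4,1): →(1,1)(W), (3,0)(W) — all W, so L
(4,2): →(1,2)(W), (3,1)(W) — all W, so L
(4,3): →(1,3)(W), (3,2)(W) — all W, so L
(4,4): →(1,4)(W), (4,0)(W), (3,3)(W) — all W, so L
(5,1): →(2,1)(W), (4,0)(W) — all W, so L
(5,6): →(2,6)(W), (5,2)(W), (4,5)(W) — all W, so L
(5,7): →(2,7)(W), (5,3)(W), (4,6)(W) — all W, so L
(5,8): →(2,8)(W), (5,4)(W), (4,7)(W) — all W, so L
(6,0): →(3,0)(W) only, which is W, so L
(6,1): →(3,1)(W), (5,0)(W) — all W, so L
(6,3): →(3,3)(W), (5,2)(W) — all W, so L
(6,6): →(3,6)(W), (6,2)(W), (5,5)(W) — all W, so L
(7,0): →(4,0)(W) only, which is W, so L
(7,5): →(4,5)(W), (7,1)(W), (6,4)(W) — all W, so L
(7,6): →(4,6)(W), (7,2)(W), (6,5)(W) — all W, so L
(7,8): →(4,8)(W), (7,4)(W), (6,7)(W) — all W, so L
(8,0): →(5,0)(W) only, which is W, so L
(8,2): →(5,2)(W), (7,1)(W) — all W, so L
(8,3): →(5,3)(W), (7,2)(W) — all W, so L
(8,5): →(5,5)(W), (8,1)(W), (7,4)(W) — all W, so L
(9,2): →(6,2)(W), (8,1)(W) — all W, so L
(9,5): →(6,5)(W), (9,1)(W), (8,4)(W) — all W, so L
(9,7): →(6,7)(W), (9,3)(W), (8,6)(W) — all W, so L
(9,8): →(6,8)(W), (9,4)(W), (8,7)(W) — all W, so L
Every other cell has at least one move into one of the L cells above, so it is W.
L cells per row: a=0: 5, a=1: 5, a=2: 4, a=3: 2, a=4: 4, a=5: 4, a=6: 4, a=7: 4, a=8: 4, a=9: 4; total 40.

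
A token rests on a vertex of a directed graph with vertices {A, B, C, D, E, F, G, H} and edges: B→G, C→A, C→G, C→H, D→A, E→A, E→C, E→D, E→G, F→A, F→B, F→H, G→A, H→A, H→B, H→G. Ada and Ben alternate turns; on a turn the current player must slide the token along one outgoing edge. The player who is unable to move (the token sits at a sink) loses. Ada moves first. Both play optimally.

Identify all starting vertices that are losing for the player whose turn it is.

Label each position W (a win for the player to move) or L (a loss). A position with no legal move is L; any other position is W exactly when some move reaches an L, and L when every move reaches a W.
Every edge goes from a vertex to one that appears earlier in the order A, G, B, H, F, C, D, E, so processing vertices in that order labels each vertex after all of its successors.
A: no outgoing edge → L
G: can move to A, which is L ⇒ W
B: the only move is to G(W), a W ⇒ L
H: can move to B, which is L ⇒ W
F: can move to B, which is L ⇒ W
C: can move to A, which is L ⇒ W
D: can move to A, which is L ⇒ W
E: can move to A, which is L ⇒ W
The losing starting vertices are exactly the entries labelled L in this table (2 of them).

A, B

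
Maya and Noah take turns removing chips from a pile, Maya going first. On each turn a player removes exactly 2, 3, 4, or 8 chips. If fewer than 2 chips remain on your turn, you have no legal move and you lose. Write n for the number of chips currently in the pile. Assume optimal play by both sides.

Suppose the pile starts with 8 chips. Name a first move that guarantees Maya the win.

Remove 2, leaving 6.

Build the W/L table. Terminal = L. A non-terminal position is W if it has a move to some L; otherwise it is L.
n=0: no move → L
n=1: no move → L
n=2: →0(L), so W
n=3: →1(L), so W
n=4: →1(L), so W
n=5: →1(L), so W
n=6: →4(W), 3(W), 2(W) — all W, so L
n=7: →5(W), 4(W), 3(W) — all W, so L
n=8: →6(L), so W
From 8, the L positions reachable in one move are: 6, 0. Any move reaching one of these is winning.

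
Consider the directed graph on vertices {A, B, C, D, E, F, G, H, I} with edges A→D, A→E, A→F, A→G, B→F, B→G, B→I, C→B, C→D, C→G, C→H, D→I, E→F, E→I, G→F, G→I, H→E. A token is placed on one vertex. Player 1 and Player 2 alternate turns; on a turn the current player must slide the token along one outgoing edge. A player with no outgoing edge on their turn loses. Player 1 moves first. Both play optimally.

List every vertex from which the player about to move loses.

F, H, I

Use the standard recursion: the mover loses at a terminal position; elsewhere, the mover wins exactly when some move hands the opponent an L position.
Every edge goes from a vertex to one that appears earlier in the order F, I, E, G, B, H, D, A, C, so processing vertices in that order labels each vertex after all of its successors.
F: no outgoing edge → L
I: no outgoing edge → L
E: reaches L-position I → W
G: reaches L-position I → W
B: reaches L-position I → W
H: only reaches E(W), which is W → L
D: reaches L-position I → W
A: reaches L-position F → W
C: reaches L-position H → W
Reading off the rows marked L gives the requested list; there are 3 such vertices.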